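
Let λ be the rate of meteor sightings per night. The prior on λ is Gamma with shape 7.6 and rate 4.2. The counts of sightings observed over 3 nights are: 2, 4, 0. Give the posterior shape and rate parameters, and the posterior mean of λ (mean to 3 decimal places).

Posterior: Gamma(shape=13.6, rate=7.2); mean ≈ 1.889

Total count ∑xᵢ = 6 over n = 3 nights.
Gamma is conjugate to the Poisson likelihood: posterior is Gamma(shape = 7.6+6 = 13.6, rate = 4.2+3 = 7.2).
E[λ | data] = 13.6/7.2 = 1.889.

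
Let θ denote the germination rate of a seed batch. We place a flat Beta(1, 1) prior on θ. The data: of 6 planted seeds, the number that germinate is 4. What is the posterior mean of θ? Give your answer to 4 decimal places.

Observing 4 successes and 2 failures updates Beta(1, 1) by adding the success and failure counts to the two shape parameters: α = 1+4 = 5, β = 1+2 = 3.
E[θ | data] = 5/(5+3) = 0.6250.

Posterior mean ≈ 0.6250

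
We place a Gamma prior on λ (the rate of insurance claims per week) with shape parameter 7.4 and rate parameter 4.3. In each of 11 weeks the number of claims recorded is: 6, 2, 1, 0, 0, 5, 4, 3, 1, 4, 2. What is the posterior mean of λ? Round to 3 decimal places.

Total count ∑xᵢ = 28 over n = 11 weeks.
Gamma is conjugate to the Poisson likelihood: posterior is Gamma(shape = 7.4+28 = 35.4, rate = 4.3+11 = 15.3).
E[λ | data] = 35.4/15.3 = 2.314.

Posterior mean ≈ 2.314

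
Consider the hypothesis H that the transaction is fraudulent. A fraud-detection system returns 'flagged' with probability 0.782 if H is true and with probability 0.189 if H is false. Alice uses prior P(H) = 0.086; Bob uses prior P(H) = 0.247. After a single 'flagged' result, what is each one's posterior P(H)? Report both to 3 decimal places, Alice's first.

The likelihood ratio for a 'flagged' result is 0.782/0.189 = 4.1376.
Alice: prior odds 0.086/0.914 = 0.094092; posterior odds 0.38931; posterior probability 0.280.
Bob: prior odds 0.247/0.753 = 0.32802; posterior odds 1.3572; posterior probability 0.576.

Alice: 0.280; Bob: 0.576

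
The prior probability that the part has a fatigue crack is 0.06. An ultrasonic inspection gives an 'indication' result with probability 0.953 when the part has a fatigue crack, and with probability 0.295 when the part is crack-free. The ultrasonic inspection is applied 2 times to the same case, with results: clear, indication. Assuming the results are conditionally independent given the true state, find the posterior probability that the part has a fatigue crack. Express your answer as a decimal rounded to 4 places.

Posterior P(H) ≈ 0.0136

With H the event that the part has a fatigue crack, the joint likelihood of the observed sequence is P(data|H) = 0.047·0.953 = 0.044791 and P(data|¬H) = 0.705·0.295 = 0.20797.
Bayes: P(H|data) = 0.06·0.044791 / (0.06·0.044791 + 0.94·0.20797) = 0.0026875/0.19818 = 0.0136.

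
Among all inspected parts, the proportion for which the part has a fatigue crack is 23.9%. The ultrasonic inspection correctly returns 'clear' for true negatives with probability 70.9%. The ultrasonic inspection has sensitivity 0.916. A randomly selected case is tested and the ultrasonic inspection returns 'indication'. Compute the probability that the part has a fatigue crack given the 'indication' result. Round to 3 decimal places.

Let H be the event that the part has a fatigue crack. P(H) = 0.239, so P(¬H) = 0.761. With E the 'indication' result, P(E|H) = 0.916 and P(E|¬H) = 0.291.
P(E) = 0.916·0.239 + 0.291·0.761 = 0.21892 + 0.22145 = 0.44037.
By Bayes' theorem, P(H|E) = 0.21892 / 0.44037 = 0.497.

P(H | E) ≈ 0.497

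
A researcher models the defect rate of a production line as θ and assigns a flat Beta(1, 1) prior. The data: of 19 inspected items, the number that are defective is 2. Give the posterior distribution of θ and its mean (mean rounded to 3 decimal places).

Posterior: Beta(3, 18); mean ≈ 0.143

Observing 2 successes and 17 failures updates Beta(1, 1) by adding the success and failure counts to the two shape parameters: α = 1+2 = 3, β = 1+17 = 18.
E[θ | data] = 3/(3+18) = 0.143.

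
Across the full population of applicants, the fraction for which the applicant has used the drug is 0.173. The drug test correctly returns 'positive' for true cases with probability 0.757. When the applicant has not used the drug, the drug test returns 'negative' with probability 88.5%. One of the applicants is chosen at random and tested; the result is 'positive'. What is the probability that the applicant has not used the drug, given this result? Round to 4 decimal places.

P(¬H | E) ≈ 0.4207

Let H be the event that the applicant has used the drug. P(H) = 0.173, so P(¬H) = 0.827. With E the 'positive' result, P(E|H) = 0.757 and P(E|¬H) = 0.115.
P(E) = 0.757·0.173 + 0.115·0.827 = 0.13096 + 0.095105 = 0.22607.
By Bayes' theorem, P(H|E) = 0.13096 / 0.22607 = 0.5793. Hence P(¬H|E) = 1 − 0.5793 = 0.4207.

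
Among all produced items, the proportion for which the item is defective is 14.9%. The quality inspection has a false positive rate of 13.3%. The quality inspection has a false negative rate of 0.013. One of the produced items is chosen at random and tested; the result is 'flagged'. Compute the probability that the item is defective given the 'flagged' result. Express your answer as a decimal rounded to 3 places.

Write H for 'the item is defective'. Prior odds H:¬H = 0.149/0.851 = 0.17509. For the 'flagged' outcome, the likelihood ratio is 0.987/0.133 = 7.4211.
Posterior odds = 0.17509 × 7.4211 = 1.2993, so P(H|E) = 1.2993/(1+1.2993) = 0.565.

P(H | E) ≈ 0.565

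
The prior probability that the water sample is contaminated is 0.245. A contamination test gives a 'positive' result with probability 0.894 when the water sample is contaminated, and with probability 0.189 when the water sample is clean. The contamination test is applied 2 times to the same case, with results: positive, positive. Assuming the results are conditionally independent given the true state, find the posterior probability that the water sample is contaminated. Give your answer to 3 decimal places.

Posterior P(H) ≈ 0.879

With H the event that the water sample is contaminated, the joint likelihood of the observed sequence is P(data|H) = 0.894·0.894 = 0.79924 and P(data|¬H) = 0.189·0.189 = 0.035721.
Bayes: P(H|data) = 0.245·0.79924 / (0.245·0.79924 + 0.755·0.035721) = 0.19581/0.22278 = 0.8789.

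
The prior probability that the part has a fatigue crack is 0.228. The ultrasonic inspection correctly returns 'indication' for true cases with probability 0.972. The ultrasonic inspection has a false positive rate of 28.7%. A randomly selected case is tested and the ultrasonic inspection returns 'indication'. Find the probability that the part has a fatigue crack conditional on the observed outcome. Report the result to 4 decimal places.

Write H for 'the part has a fatigue crack'. Prior odds H:¬H = 0.228/0.772 = 0.29534. For the 'indication' outcome, the likelihood ratio is 0.972/0.287 = 3.3868.
Posterior odds = 0.29534 × 3.3868 = 1.0002, so P(H|E) = 1.0002/(1+1.0002) = 0.5001.

P(H | E) ≈ 0.5001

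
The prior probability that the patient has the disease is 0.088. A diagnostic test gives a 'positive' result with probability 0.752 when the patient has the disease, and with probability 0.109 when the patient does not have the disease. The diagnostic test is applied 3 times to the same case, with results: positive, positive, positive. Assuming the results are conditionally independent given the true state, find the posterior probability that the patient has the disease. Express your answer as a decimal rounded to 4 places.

Posterior P(H) ≈ 0.9694

Let H be the event that the patient has the disease; start with P(H) = 0.088. P('positive'|H) = 0.752, P('positive'|¬H) = 0.109.
Update on result 1 ('positive'): P(H) ← 0.752·0.0880 / (0.752·0.0880 + 0.109·0.9120) = 0.066176/0.16558 = 0.3997.
Update on result 2 ('positive'): P(H) ← 0.752·0.3997 / (0.752·0.3997 + 0.109·0.6003) = 0.30054/0.36598 = 0.8212.
Update on result 3 ('positive'): P(H) ← 0.752·0.8212 / (0.752·0.8212 + 0.109·0.1788) = 0.61754/0.63703 = 0.9694.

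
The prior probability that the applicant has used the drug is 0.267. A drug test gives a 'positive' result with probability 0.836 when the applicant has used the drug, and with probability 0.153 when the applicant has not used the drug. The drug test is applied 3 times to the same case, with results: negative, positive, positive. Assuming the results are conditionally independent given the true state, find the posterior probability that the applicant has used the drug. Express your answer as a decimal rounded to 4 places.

Let H be the event that the applicant has used the drug; start with P(H) = 0.267. P('positive'|H) = 0.836, P('positive'|¬H) = 0.153.
Update on result 1 ('negative'): P(H) ← 0.164·0.2670 / (0.164·0.2670 + 0.847·0.7330) = 0.043788/0.66464 = 0.0659.
Update on result 2 ('positive'): P(H) ← 0.836·0.0659 / (0.836·0.0659 + 0.153·0.9341) = 0.055078/0.19800 = 0.2782.
Update on result 3 ('positive'): P(H) ← 0.836·0.2782 / (0.836·0.2782 + 0.153·0.7218) = 0.23255/0.34299 = 0.6780.

Posterior P(H) ≈ 0.6780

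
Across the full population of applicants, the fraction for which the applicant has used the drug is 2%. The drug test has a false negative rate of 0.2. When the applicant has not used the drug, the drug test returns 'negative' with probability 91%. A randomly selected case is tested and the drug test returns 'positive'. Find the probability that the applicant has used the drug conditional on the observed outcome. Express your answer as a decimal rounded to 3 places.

P(H | E) ≈ 0.154

Write H for 'the applicant has used the drug'. Prior odds H:¬H = 0.02/0.98 = 0.020408. For the 'positive' outcome, the likelihood ratio is 0.8/0.09 = 8.8889.
Posterior odds = 0.020408 × 8.8889 = 0.18141, so P(H|E) = 0.18141/(1+0.18141) = 0.154.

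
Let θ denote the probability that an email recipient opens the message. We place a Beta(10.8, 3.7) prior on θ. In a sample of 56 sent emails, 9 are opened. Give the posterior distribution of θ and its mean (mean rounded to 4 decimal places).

Observing 9 successes and 47 failures updates Beta(10.8, 3.7) by adding the success and failure counts to the two shape parameters: α = 10.8+9 = 19.8, β = 3.7+47 = 50.7.
Posterior mean = α/(α+β) = 19.8/70.5 = 0.2809.

Posterior: Beta(19.8, 50.7); mean ≈ 0.2809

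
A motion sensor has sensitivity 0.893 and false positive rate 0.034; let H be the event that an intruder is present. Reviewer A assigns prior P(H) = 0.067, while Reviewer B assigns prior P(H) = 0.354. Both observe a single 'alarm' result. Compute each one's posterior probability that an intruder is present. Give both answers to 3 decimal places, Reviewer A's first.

Reviewer A: 0.654; Reviewer B: 0.935

P('+'|H) = 0.893, P('+'|¬H) = 0.034.
Reviewer A: numerator 0.893·0.067 = 0.059831; evidence = 0.059831+0.034·0.933 = 0.091553; posterior = 0.654.
Reviewer B: numerator 0.893·0.354 = 0.31612; evidence = 0.31612+0.034·0.646 = 0.33809; posterior = 0.935.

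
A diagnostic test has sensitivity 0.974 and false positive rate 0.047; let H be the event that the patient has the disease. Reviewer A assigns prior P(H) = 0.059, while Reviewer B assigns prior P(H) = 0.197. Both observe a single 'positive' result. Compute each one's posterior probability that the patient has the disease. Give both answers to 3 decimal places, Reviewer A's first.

P('+'|H) = 0.974, P('+'|¬H) = 0.047.
Reviewer A: numerator 0.974·0.059 = 0.057466; evidence = 0.057466+0.047·0.941 = 0.10169; posterior = 0.565.
Reviewer B: numerator 0.974·0.197 = 0.19188; evidence = 0.19188+0.047·0.803 = 0.22962; posterior = 0.836.

Reviewer A: 0.565; Reviewer B: 0.836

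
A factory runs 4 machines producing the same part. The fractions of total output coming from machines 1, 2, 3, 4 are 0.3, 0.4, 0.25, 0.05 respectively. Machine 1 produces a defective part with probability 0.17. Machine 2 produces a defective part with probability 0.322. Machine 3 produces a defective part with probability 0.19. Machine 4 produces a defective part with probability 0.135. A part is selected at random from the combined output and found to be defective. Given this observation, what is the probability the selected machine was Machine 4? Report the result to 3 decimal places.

P(defective|M1) = 0.17; P(defective|M2) = 0.322; P(defective|M3) = 0.19; P(defective|M4) = 0.135.
Prior × likelihood for each source: 0.3·0.17=0.05100, 0.4·0.322=0.1288, 0.25·0.19=0.04750, 0.05·0.135=0.006750. Summing gives P(defective) = 0.23405.
P(Machine 4 | defective) = 0.006750 / 0.23405 = 0.029.

Posterior probability ≈ 0.029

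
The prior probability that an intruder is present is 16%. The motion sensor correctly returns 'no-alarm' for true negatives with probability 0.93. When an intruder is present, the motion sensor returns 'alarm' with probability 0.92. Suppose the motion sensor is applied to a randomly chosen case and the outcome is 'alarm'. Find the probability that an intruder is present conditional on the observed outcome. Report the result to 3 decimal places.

P(H | E) ≈ 0.715

Write H for 'an intruder is present'. Prior odds H:¬H = 0.16/0.84 = 0.19048. For the 'alarm' outcome, the likelihood ratio is 0.92/0.07 = 13.143.
Posterior odds = 0.19048 × 13.143 = 2.5034, so P(H|E) = 2.5034/(1+2.5034) = 0.715.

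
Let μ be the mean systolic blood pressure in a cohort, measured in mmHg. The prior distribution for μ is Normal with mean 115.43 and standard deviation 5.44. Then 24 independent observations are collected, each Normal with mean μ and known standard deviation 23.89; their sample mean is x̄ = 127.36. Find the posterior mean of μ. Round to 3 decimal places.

Posterior mean ≈ 122.045

With known σ, the Normal prior is conjugate. Weight on the data is w = (n/σ²)/(n/σ² + 1/τ₀²) = 0.0420513/(0.0420513+0.0337911) = 0.55446.
Posterior mean = w·x̄ + (1−w)·μ₀ = 0.55446·127.36 + 0.44554·115.43 = 122.045.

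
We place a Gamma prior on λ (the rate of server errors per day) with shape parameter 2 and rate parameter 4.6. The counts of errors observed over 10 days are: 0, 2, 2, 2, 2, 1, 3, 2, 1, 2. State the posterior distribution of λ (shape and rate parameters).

The Poisson likelihood adds the total count to the shape and the number of exposure periods to the rate. Here ∑xᵢ = 17 and n = 10, so shape 2→19 and rate 4.6→14.6.

Posterior: Gamma(shape=19, rate=14.6)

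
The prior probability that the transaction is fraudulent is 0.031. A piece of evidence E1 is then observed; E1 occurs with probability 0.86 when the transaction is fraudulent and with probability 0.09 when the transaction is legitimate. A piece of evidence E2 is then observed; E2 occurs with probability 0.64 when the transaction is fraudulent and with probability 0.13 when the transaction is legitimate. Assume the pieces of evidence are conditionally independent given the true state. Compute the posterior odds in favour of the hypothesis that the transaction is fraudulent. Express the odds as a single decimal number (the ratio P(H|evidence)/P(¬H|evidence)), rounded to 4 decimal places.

Posterior odds ≈ 1.5050

Prior odds = 0.031/(1−0.031) = 0.031992.
Likelihood ratio for E1 = 0.86/0.09 = 9.5556.
Likelihood ratio for E2 = 0.64/0.13 = 4.9231.
Posterior odds = prior odds × LR₁ × LR₂ = 1.5050.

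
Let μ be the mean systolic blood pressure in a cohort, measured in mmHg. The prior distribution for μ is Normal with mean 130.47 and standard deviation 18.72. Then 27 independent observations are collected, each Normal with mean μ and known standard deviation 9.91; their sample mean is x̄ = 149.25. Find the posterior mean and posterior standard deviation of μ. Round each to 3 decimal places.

Posterior mean ≈ 149.057; posterior SD ≈ 1.897

With known σ, the Normal prior is conjugate. Weight on the data is w = (n/σ²)/(n/σ² + 1/τ₀²) = 0.274926/(0.274926+0.00285357) = 0.98973.
Posterior mean = w·x̄ + (1−w)·μ₀ = 0.98973·149.25 + 0.010273·130.47 = 149.057. Posterior variance = 1/(0.274926+0.00285357) = 3.59997, so SD = 1.897.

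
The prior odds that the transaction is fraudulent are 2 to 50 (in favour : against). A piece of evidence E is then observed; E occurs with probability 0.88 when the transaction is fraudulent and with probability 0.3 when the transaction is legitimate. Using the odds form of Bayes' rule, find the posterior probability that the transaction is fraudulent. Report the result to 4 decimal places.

Prior odds = 2/50 = 0.040000.
Likelihood ratio for E = 0.88/0.3 = 2.9333.
Posterior odds = prior odds × LR = 0.11733.
Posterior probability = odds/(1+odds) = 0.11733/1.1173 = 0.1050.

Posterior probability ≈ 0.1050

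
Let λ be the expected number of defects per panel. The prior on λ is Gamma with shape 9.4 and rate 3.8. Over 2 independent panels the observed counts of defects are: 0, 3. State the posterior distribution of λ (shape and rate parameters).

Total count ∑xᵢ = 3 over n = 2 panels.
Gamma is conjugate to the Poisson likelihood: posterior is Gamma(shape = 9.4+3 = 12.4, rate = 3.8+2 = 5.8).

Posterior: Gamma(shape=12.4, rate=5.8)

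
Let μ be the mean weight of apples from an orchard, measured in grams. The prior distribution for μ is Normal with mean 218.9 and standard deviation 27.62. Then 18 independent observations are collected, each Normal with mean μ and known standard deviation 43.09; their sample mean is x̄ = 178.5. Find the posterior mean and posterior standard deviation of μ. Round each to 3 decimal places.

Posterior mean ≈ 183.312; posterior SD ≈ 9.532

With known σ, the Normal prior is conjugate. Weight on the data is w = (n/σ²)/(n/σ² + 1/τ₀²) = 0.00969437/(0.00969437+0.00131085) = 0.88089.
Posterior mean = w·x̄ + (1−w)·μ₀ = 0.88089·178.5 + 0.11911·218.9 = 183.312. Posterior variance = 1/(0.00969437+0.00131085) = 90.8660, so SD = 9.532.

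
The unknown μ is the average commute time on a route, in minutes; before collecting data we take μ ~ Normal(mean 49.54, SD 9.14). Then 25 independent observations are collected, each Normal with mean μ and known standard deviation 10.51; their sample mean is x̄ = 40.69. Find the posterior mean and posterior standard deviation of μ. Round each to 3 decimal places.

Posterior mean ≈ 41.135; posterior SD ≈ 2.049

Prior precision 1/τ₀² = 1/9.14² = 0.0119704; data precision n/σ² = 25/10.51² = 0.226326.
Posterior precision = 0.0119704 + 0.226326 = 0.238296, giving posterior SD = 1/√0.238296 = 2.049.
Posterior mean = (0.0119704·49.54 + 0.226326·40.69) / 0.238296 = 41.135.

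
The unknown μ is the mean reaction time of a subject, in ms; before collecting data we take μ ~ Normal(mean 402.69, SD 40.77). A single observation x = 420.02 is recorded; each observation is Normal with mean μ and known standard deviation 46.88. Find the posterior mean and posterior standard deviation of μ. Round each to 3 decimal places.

Prior precision 1/τ₀² = 1/40.77² = 0.00060161; data precision n/σ² = 1/46.88² = 0.00045501.
Posterior precision = 0.00060161 + 0.00045501 = 0.00105663, giving posterior SD = 1/√0.00105663 = 30.764.
Posterior mean = (0.00060161·402.69 + 0.00045501·420.02) / 0.00105663 = 410.153.

Posterior mean ≈ 410.153; posterior SD ≈ 30.764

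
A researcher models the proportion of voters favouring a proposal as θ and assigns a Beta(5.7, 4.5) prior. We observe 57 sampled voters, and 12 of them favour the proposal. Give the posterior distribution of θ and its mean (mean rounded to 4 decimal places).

Posterior: Beta(17.7, 49.5); mean ≈ 0.2634

Observing 12 successes and 45 failures updates Beta(5.7, 4.5) by adding the success and failure counts to the two shape parameters: α = 5.7+12 = 17.7, β = 4.5+45 = 49.5.
E[θ | data] = 17.7/(17.7+49.5) = 0.2634.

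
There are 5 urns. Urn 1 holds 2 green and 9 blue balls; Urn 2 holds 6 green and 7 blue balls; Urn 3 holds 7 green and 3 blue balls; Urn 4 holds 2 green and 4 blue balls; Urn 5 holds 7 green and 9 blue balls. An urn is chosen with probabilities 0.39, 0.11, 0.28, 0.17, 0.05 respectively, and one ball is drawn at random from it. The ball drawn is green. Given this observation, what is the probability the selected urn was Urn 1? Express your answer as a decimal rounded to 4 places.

P(green|Urn 1) = 0.1818; P(green|Urn 2) = 0.4615; P(green|Urn 3) = 0.7; P(green|Urn 4) = 0.3333; P(green|Urn 5) = 0.4375.
Prior × likelihood for each source: 0.39·0.1818=0.07091, 0.11·0.4615=0.05077, 0.28·0.7=0.1960, 0.17·0.3333=0.05667, 0.05·0.4375=0.02188. Summing gives P(green) = 0.39622.
P(Urn 1 | green) = 0.07091 / 0.39622 = 0.1790.

Posterior probability ≈ 0.1790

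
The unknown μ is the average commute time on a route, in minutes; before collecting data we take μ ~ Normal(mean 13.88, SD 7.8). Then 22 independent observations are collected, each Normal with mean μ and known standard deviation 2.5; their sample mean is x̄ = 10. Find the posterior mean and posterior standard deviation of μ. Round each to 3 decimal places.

Prior precision 1/τ₀² = 1/7.8² = 0.0164366; data precision n/σ² = 22/2.5² = 3.52000.
Posterior precision = 0.0164366 + 3.52000 = 3.53644, giving posterior SD = 1/√3.53644 = 0.532.
Posterior mean = (0.0164366·13.88 + 3.52000·10) / 3.53644 = 10.018.

Posterior mean ≈ 10.018; posterior SD ≈ 0.532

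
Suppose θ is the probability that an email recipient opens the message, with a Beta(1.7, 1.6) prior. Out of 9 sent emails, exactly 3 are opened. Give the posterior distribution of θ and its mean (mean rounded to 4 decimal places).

Posterior: Beta(4.7, 7.6); mean ≈ 0.3821

Observing 3 successes and 6 failures updates Beta(1.7, 1.6) by adding the success and failure counts to the two shape parameters: α = 1.7+3 = 4.7, β = 1.6+6 = 7.6.
Posterior mean = α/(α+β) = 4.7/12.3 = 0.3821.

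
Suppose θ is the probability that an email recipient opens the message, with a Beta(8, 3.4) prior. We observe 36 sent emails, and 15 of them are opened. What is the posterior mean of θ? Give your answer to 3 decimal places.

Observing 15 successes and 21 failures updates Beta(8, 3.4) by adding the success and failure counts to the two shape parameters: α = 8+15 = 23, β = 3.4+21 = 24.4.
Posterior mean = α/(α+β) = 23/47.4 = 0.485.

Posterior mean ≈ 0.485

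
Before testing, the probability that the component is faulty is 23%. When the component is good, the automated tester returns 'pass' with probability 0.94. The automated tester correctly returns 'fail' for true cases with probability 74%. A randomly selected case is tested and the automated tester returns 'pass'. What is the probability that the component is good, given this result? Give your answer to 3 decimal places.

P(¬H | E) ≈ 0.924

Let H be the event that the component is faulty. P(H) = 0.23, so P(¬H) = 0.77. With E the 'pass' result, P(E|H) = 0.26 and P(E|¬H) = 0.94.
P(E) = 0.26·0.23 + 0.94·0.77 = 0.059800 + 0.72380 = 0.78360.
By Bayes' theorem, P(H|E) = 0.059800 / 0.78360 = 0.076. Hence P(¬H|E) = 1 − 0.076 = 0.924.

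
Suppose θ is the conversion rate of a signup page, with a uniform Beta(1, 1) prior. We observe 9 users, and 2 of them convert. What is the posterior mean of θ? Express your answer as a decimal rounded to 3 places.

Observing 2 successes and 7 failures updates Beta(1, 1) by adding the success and failure counts to the two shape parameters: α = 1+2 = 3, β = 1+7 = 8.
E[θ | data] = 3/(3+8) = 0.273.

Posterior mean ≈ 0.273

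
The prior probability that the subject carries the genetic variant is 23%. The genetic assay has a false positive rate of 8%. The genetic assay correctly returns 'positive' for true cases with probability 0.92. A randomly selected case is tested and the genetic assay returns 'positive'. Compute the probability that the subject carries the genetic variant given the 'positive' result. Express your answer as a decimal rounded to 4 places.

Let H be the event that the subject carries the genetic variant. P(H) = 0.23, so P(¬H) = 0.77. With E the 'positive' result, P(E|H) = 0.92 and P(E|¬H) = 0.08.
P(E) = 0.92·0.23 + 0.08·0.77 = 0.21160 + 0.061600 = 0.27320.
By Bayes' theorem, P(H|E) = 0.21160 / 0.27320 = 0.7745.

P(H | E) ≈ 0.7745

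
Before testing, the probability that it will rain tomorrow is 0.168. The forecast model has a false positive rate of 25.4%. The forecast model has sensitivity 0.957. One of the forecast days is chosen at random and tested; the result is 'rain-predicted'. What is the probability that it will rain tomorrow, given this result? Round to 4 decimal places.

P(H | E) ≈ 0.4321

Write H for 'it will rain tomorrow'. Prior odds H:¬H = 0.168/0.832 = 0.20192. For the 'rain-predicted' outcome, the likelihood ratio is 0.957/0.254 = 3.7677.
Posterior odds = 0.20192 × 3.7677 = 0.76079, so P(H|E) = 0.76079/(1+0.76079) = 0.4321.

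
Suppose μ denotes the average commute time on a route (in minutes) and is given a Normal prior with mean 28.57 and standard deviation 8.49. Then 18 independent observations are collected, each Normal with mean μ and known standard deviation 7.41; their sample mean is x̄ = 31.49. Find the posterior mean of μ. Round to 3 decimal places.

With known σ, the Normal prior is conjugate. Weight on the data is w = (n/σ²)/(n/σ² + 1/τ₀²) = 0.327820/(0.327820+0.0138735) = 0.95940.
Posterior mean = w·x̄ + (1−w)·μ₀ = 0.95940·31.49 + 0.040602·28.57 = 31.371.

Posterior mean ≈ 31.371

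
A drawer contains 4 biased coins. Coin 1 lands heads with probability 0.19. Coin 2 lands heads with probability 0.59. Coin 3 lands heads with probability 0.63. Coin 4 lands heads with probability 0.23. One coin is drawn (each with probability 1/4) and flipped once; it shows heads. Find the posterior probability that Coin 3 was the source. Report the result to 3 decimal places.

Tabulate prior·likelihood by source: [1] prior 0.25, lik 0.19, product 0.04750; [2] prior 0.25, lik 0.59, product 0.1475; [3] prior 0.25, lik 0.63, product 0.1575; [4] prior 0.25, lik 0.23, product 0.05750.
Normalizing constant = 0.41000; the posterior for Coin 3 is its product over the sum, 0.1575/0.41000 = 0.384.

Posterior probability ≈ 0.384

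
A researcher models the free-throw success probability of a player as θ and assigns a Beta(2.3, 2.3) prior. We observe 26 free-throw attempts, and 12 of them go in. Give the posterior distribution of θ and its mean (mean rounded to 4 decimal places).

The binomial likelihood is conjugate to the Beta prior: with 12 successes and 14 failures, the posterior is Beta(2.3+12, 2.3+14) = Beta(14.3, 16.3).
E[θ | data] = 14.3/(14.3+16.3) = 0.4673.

Posterior: Beta(14.3, 16.3); mean ≈ 0.4673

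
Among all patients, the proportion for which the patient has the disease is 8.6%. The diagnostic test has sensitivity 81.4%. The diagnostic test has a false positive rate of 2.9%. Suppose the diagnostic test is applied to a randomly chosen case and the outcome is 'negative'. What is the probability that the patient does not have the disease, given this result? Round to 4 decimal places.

Write H for 'the patient has the disease'. Prior odds H:¬H = 0.086/0.914 = 0.094092. For the 'negative' outcome, the likelihood ratio is 0.186/0.971 = 0.19156.
Posterior odds = 0.094092 × 0.19156 = 0.018024, so P(H|E) = 0.018024/(1+0.018024) = 0.0177. Then P(¬H|E) = 1 − 0.0177 = 0.9823.

P(¬H | E) ≈ 0.9823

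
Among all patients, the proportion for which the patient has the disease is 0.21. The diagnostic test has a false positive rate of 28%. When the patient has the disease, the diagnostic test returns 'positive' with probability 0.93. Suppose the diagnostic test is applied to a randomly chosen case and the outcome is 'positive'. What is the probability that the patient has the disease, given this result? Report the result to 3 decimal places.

P(H | E) ≈ 0.469

Let H be the event that the patient has the disease. P(H) = 0.21, so P(¬H) = 0.79. With E the 'positive' result, P(E|H) = 0.93 and P(E|¬H) = 0.28.
P(E) = 0.93·0.21 + 0.28·0.79 = 0.19530 + 0.22120 = 0.41650.
By Bayes' theorem, P(H|E) = 0.19530 / 0.41650 = 0.469.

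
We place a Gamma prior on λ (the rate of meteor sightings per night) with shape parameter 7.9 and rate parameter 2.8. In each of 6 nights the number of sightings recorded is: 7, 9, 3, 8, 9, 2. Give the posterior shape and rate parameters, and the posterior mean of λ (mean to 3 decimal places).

The Poisson likelihood adds the total count to the shape and the number of exposure periods to the rate. Here ∑xᵢ = 38 and n = 6, so shape 7.9→45.9 and rate 2.8→8.8.
Posterior mean = shape/rate = 45.9/8.8 = 5.216.

Posterior: Gamma(shape=45.9, rate=8.8); mean ≈ 5.216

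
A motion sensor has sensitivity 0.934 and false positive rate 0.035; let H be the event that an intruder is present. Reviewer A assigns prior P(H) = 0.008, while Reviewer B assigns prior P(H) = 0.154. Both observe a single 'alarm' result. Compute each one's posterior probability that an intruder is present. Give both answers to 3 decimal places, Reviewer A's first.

Reviewer A: 0.177; Reviewer B: 0.829

P('+'|H) = 0.934, P('+'|¬H) = 0.035.
Reviewer A: numerator 0.934·0.008 = 0.0074720; evidence = 0.0074720+0.035·0.992 = 0.042192; posterior = 0.177.
Reviewer B: numerator 0.934·0.154 = 0.14384; evidence = 0.14384+0.035·0.846 = 0.17345; posterior = 0.829.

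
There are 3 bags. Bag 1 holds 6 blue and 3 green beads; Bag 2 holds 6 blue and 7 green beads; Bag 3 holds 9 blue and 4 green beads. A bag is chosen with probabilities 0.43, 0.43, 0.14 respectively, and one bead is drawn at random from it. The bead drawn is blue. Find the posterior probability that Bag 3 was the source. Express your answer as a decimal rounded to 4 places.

P(blue|Bag 1) = 0.6667; P(blue|Bag 2) = 0.4615; P(blue|Bag 3) = 0.6923.
Prior × likelihood for each source: 0.43·0.6667=0.2867, 0.43·0.4615=0.1985, 0.14·0.6923=0.09692. Summing gives P(blue) = 0.58205.
P(Bag 3 | blue) = 0.09692 / 0.58205 = 0.1665.

Posterior probability ≈ 0.1665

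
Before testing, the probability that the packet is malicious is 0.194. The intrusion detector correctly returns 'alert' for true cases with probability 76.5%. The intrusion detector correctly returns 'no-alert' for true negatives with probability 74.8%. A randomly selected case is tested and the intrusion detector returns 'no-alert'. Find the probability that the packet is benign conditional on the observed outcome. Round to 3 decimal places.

Write H for 'the packet is malicious'. Prior odds H:¬H = 0.194/0.806 = 0.24069. For the 'no-alert' outcome, the likelihood ratio is 0.235/0.748 = 0.31417.
Posterior odds = 0.24069 × 0.31417 = 0.075619, so P(H|E) = 0.075619/(1+0.075619) = 0.070. Then P(¬H|E) = 1 − 0.070 = 0.930.

P(¬H | E) ≈ 0.930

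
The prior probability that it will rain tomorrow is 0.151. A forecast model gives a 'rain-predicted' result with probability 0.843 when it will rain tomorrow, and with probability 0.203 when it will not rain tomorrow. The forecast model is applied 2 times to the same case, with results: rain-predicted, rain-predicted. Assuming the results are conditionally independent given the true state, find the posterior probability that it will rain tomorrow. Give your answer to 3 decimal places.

Posterior P(H) ≈ 0.754

Let H be the event that it will rain tomorrow; start with P(H) = 0.151. P('rain-predicted'|H) = 0.843, P('rain-predicted'|¬H) = 0.203.
Update on result 1 ('rain-predicted'): P(H) ← 0.843·0.1510 / (0.843·0.1510 + 0.203·0.8490) = 0.12729/0.29964 = 0.4248.
Update on result 2 ('rain-predicted'): P(H) ← 0.843·0.4248 / (0.843·0.4248 + 0.203·0.5752) = 0.35812/0.47488 = 0.7541.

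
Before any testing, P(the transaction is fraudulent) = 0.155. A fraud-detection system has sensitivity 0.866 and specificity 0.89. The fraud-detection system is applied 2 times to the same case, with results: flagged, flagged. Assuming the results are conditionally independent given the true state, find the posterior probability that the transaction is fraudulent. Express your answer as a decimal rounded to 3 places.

With H the event that the transaction is fraudulent, the joint likelihood of the observed sequence is P(data|H) = 0.866·0.866 = 0.74996 and P(data|¬H) = 0.11·0.11 = 0.012100.
Bayes: P(H|data) = 0.155·0.74996 / (0.155·0.74996 + 0.845·0.012100) = 0.11624/0.12647 = 0.9192.

Posterior P(H) ≈ 0.919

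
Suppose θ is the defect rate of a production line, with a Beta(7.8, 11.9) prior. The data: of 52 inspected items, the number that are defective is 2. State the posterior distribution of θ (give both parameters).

Posterior: Beta(9.8, 61.9)

Observing 2 successes and 50 failures updates Beta(7.8, 11.9) by adding the success and failure counts to the two shape parameters: α = 7.8+2 = 9.8, β = 11.9+50 = 61.9.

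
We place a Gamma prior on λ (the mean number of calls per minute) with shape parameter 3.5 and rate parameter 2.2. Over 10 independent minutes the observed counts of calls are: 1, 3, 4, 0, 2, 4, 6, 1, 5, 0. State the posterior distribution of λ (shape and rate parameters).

Posterior: Gamma(shape=29.5, rate=12.2)

The Poisson likelihood adds the total count to the shape and the number of exposure periods to the rate. Here ∑xᵢ = 26 and n = 10, so shape 3.5→29.5 and rate 2.2→12.2.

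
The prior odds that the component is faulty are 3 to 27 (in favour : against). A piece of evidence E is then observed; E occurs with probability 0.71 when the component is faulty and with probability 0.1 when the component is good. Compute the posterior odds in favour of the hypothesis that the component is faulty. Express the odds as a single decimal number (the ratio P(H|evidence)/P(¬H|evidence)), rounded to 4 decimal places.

Posterior odds ≈ 0.7889

Prior odds = 3/27 = 0.11111. In log-odds, ln(0.11111) = -2.1972.
Add log likelihood ratio: ln(7.1000) = 1.9601.
Posterior log-odds = -0.23713, so posterior odds = exp(-0.23713) = 0.78889.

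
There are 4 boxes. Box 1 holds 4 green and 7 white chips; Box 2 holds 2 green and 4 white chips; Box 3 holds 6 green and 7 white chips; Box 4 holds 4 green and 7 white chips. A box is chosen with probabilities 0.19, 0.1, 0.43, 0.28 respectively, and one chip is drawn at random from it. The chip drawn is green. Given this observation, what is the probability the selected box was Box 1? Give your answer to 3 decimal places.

Posterior probability ≈ 0.172

Tabulate prior·likelihood by source: [1] prior 0.19, lik 0.3636, product 0.06909; [2] prior 0.1, lik 0.3333, product 0.03333; [3] prior 0.43, lik 0.4615, product 0.1985; [4] prior 0.28, lik 0.3636, product 0.1018.
Normalizing constant = 0.40270; the posterior for Box 1 is its product over the sum, 0.06909/0.40270 = 0.172.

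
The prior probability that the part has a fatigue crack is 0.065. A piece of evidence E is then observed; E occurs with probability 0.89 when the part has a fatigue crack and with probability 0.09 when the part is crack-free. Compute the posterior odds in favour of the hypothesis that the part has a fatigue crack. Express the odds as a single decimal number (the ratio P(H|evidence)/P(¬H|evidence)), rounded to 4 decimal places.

Prior odds = 0.065/(1−0.065) = 0.069519.
Likelihood ratio for E = 0.89/0.09 = 9.8889.
Posterior odds = prior odds × LR = 0.68746.

Posterior odds ≈ 0.6875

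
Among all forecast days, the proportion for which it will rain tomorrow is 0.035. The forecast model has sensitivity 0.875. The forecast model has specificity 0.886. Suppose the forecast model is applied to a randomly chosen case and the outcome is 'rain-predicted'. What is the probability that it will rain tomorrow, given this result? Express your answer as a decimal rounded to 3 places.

P(H | E) ≈ 0.218

Let H be the event that it will rain tomorrow. P(H) = 0.035, so P(¬H) = 0.965. With E the 'rain-predicted' result, P(E|H) = 0.875 and P(E|¬H) = 0.114.
P(E) = 0.875·0.035 + 0.114·0.965 = 0.030625 + 0.11001 = 0.14064.
By Bayes' theorem, P(H|E) = 0.030625 / 0.14064 = 0.218.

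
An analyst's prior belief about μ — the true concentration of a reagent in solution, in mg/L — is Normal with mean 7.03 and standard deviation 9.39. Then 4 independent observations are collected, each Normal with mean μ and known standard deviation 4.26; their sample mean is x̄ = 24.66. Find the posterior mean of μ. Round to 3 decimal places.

Posterior mean ≈ 23.797

With known σ, the Normal prior is conjugate. Weight on the data is w = (n/σ²)/(n/σ² + 1/τ₀²) = 0.220415/(0.220415+0.0113415) = 0.95106.
Posterior mean = w·x̄ + (1−w)·μ₀ = 0.95106·24.66 + 0.048937·7.03 = 23.797.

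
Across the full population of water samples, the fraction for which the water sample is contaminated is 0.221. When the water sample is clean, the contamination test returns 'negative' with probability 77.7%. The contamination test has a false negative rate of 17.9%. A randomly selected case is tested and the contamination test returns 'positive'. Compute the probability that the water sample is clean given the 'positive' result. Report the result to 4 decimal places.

P(¬H | E) ≈ 0.4891

Let H be the event that the water sample is contaminated. P(H) = 0.221, so P(¬H) = 0.779. With E the 'positive' result, P(E|H) = 0.821 and P(E|¬H) = 0.223.
P(E) = 0.821·0.221 + 0.223·0.779 = 0.18144 + 0.17372 = 0.35516.
By Bayes' theorem, P(H|E) = 0.18144 / 0.35516 = 0.5109. Hence P(¬H|E) = 1 − 0.5109 = 0.4891.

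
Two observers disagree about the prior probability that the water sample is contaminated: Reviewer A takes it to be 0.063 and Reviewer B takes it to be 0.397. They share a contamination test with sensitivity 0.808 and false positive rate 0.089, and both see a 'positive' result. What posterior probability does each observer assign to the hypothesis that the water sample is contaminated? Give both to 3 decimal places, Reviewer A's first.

Reviewer A: 0.379; Reviewer B: 0.857

The likelihood ratio for a 'positive' result is 0.808/0.089 = 9.0787.
Reviewer A: prior odds 0.063/0.937 = 0.067236; posterior odds 0.61041; posterior probability 0.379.
Reviewer B: prior odds 0.397/0.603 = 0.65837; posterior odds 5.9772; posterior probability 0.857.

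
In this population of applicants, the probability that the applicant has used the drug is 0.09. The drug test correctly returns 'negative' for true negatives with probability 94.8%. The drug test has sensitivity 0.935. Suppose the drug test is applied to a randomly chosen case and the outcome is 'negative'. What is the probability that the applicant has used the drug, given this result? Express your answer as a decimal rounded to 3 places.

Let H be the event that the applicant has used the drug. P(H) = 0.09, so P(¬H) = 0.91. With E the 'negative' result, P(E|H) = 0.065 and P(E|¬H) = 0.948.
P(E) = 0.065·0.09 + 0.948·0.91 = 0.0058500 + 0.86268 = 0.86853.
By Bayes' theorem, P(H|E) = 0.0058500 / 0.86853 = 0.007.

P(H | E) ≈ 0.007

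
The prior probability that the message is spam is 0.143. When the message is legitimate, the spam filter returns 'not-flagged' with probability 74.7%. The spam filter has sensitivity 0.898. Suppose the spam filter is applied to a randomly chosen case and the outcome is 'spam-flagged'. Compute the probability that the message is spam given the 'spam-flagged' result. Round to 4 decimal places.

P(H | E) ≈ 0.3720

Let H be the event that the message is spam. P(H) = 0.143, so P(¬H) = 0.857. With E the 'spam-flagged' result, P(E|H) = 0.898 and P(E|¬H) = 0.253.
P(E) = 0.898·0.143 + 0.253·0.857 = 0.12841 + 0.21682 = 0.34523.
By Bayes' theorem, P(H|E) = 0.12841 / 0.34523 = 0.3720.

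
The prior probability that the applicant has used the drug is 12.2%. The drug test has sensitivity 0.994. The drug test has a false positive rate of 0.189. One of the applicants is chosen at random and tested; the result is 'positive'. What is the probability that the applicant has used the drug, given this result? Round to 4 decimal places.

P(H | E) ≈ 0.4222

Let H be the event that the applicant has used the drug. P(H) = 0.122, so P(¬H) = 0.878. With E the 'positive' result, P(E|H) = 0.994 and P(E|¬H) = 0.189.
P(E) = 0.994·0.122 + 0.189·0.878 = 0.12127 + 0.16594 = 0.28721.
By Bayes' theorem, P(H|E) = 0.12127 / 0.28721 = 0.4222.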